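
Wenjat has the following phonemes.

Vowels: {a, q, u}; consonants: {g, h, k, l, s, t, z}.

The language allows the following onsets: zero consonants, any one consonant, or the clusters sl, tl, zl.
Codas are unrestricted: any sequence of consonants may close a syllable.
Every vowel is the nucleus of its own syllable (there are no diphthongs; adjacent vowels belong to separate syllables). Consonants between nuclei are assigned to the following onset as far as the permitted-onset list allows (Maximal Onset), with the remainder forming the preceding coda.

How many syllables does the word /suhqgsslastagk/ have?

4

Vowels present: u, q, a, a; each is a nucleus, giving 4 syllables.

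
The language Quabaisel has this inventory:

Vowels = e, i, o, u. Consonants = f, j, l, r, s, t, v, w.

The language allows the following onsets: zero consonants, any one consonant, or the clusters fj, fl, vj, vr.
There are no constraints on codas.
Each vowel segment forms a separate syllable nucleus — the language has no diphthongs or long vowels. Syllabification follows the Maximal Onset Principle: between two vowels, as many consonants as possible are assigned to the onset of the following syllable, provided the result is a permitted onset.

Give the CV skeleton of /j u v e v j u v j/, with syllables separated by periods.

CV.CV.CCVCC

Nuclei (vowels): u, e, u → 3 syllables.
Between /u/ (V1) and /e/ (V2): /v/ → onset of the next syllable (single consonants are always licit onsets).
Between /e/ (V2) and /u/ (V3): /vj/ — entire cluster is a permitted onset → onset /vj/, coda ∅.
So the parse is ju.ve.vjuvj.
Mapping each syllable to C/V: /ju/ → CV, /ve/ → CV, /vjuvj/ → CCVCC.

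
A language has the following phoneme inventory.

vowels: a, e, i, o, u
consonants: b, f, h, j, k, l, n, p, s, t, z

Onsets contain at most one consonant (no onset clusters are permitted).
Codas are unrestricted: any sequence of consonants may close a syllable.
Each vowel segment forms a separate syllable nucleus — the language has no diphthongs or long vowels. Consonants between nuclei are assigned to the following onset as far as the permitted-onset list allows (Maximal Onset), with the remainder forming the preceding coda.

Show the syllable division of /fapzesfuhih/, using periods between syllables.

Nuclei (vowels): a, e, u, i → 4 syllables.
/a…e/ gap (V1→V2): cluster /pz/ — the longest permitted-onset suffix is /z/; onset = /z/, preceding coda = /p/.
/e…u/ gap (V2→V3): /sf/ — longest licit onset from the right is /f/, leaving /s/ as coda.
/u…i/ gap (V3→V4): just /h/ — single C goes to the following onset.

fap.zes.fu.hih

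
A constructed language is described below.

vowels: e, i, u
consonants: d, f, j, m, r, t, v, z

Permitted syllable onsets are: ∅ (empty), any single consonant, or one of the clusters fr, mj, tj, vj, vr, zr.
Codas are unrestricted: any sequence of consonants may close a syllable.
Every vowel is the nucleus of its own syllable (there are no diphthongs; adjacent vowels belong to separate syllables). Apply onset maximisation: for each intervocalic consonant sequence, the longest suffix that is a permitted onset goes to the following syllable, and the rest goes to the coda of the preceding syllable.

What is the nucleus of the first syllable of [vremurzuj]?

Vowels present: e, u, u; each is a nucleus, giving 3 syllables.
The first nucleus (vowel 1 from the left) is /e/.

e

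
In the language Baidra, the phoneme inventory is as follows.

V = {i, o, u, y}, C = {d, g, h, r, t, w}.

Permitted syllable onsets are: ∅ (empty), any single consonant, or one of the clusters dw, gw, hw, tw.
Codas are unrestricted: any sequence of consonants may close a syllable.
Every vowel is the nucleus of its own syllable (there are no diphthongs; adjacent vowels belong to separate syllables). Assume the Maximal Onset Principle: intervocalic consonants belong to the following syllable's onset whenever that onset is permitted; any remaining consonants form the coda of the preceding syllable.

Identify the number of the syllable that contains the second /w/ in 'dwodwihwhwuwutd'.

The vowels are o, i, u, u — 4 nuclei, so 4 syllables.
/o…i/ gap (V1→V2): /dw/ — entire cluster is a permitted onset → onset /dw/, coda ∅.
/i…u/ gap (V2→V3): /hwhw/; trying suffixes from longest down, /hw/ is the first permitted one, so coda /hw/ | onset /hw/.
/u…u/ gap (V3→V4): /w/ → onset of the next syllable (single consonants are always licit onsets).
Result: dwo.dwihw.hwu.wutd.
The second /w/ is in the onset of syllable 2 (/dwihw/).

2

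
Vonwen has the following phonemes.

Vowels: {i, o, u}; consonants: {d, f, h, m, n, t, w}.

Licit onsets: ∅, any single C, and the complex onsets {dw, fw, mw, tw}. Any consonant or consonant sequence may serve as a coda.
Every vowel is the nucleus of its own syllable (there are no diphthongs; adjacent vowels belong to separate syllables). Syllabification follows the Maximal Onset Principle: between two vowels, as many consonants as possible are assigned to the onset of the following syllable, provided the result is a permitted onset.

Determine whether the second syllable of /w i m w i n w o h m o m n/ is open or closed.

closed

The vowels are i, i, o, o — 4 nuclei, so 4 syllables.
V1 /i/ – V2 /i/: /mw/ is a licit onset in full, so it all attaches to the next syllable.
V2 /i/ – V3 /o/: /nw/ splits as /n/ + /w/ (/w/ is the longest suffix that is a licit onset).
V3 /o/ – V4 /o/: cluster /hm/ — the longest permitted-onset suffix is /m/; onset = /m/, preceding coda = /h/.
Putting it together: wi.mwin.woh.momn.
Syllable 2 is /mwin/ with coda /n/, so it is closed.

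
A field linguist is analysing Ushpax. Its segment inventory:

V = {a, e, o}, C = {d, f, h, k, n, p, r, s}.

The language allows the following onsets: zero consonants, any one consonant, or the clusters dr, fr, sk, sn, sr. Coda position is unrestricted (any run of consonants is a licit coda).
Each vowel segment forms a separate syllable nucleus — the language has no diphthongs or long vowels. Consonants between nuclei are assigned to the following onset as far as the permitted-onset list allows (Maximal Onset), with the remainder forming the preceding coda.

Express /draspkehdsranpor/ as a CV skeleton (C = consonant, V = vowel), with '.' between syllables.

Nuclei (vowels): a, e, a, o → 4 syllables.
Between /a/ (V1) and /e/ (V2): /spk/ splits as /sp/ + /k/ (/k/ is the longest suffix that is a licit onset).
Between /e/ (V2) and /a/ (V3): cluster /hdsr/ — the longest permitted-onset suffix is /sr/; onset = /sr/, preceding coda = /hd/.
Between /a/ (V3) and /o/ (V4): cluster /np/ — the longest permitted-onset suffix is /p/; onset = /p/, preceding coda = /n/.
Result: drasp.kehd.sran.por.
Mapping each syllable to C/V: /drasp/ → CCVCC, /kehd/ → CVCC, /sran/ → CCVC, /por/ → CVC.

CCVCC.CVCC.CCVC.CVC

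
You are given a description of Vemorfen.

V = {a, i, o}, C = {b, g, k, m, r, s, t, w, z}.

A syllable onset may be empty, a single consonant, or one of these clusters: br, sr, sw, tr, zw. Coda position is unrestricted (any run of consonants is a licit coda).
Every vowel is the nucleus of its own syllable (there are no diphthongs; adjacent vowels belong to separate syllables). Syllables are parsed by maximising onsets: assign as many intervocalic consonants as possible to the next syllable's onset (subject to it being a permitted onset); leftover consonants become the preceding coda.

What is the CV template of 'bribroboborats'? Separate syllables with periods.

Nuclei (vowels): i, o, o, o, a → 5 syllables.
Between /i/ (V1) and /o/ (V2): /br/ — entire cluster is a permitted onset → onset /br/, coda ∅.
Between /o/ (V2) and /o/ (V3): just /b/ — single C goes to the following onset.
Between /o/ (V3) and /o/ (V4): just /b/ — single C goes to the following onset.
Between /o/ (V4) and /a/ (V5): /r/ is a single consonant, so it becomes the next onset.
Putting it together: bri.bro.bo.bo.rats.
Mapping each syllable to C/V: /bri/ → CCV, /bro/ → CCV, /bo/ → CV, /bo/ → CV, /rats/ → CVCC.

CCV.CCV.CV.CV.CVCC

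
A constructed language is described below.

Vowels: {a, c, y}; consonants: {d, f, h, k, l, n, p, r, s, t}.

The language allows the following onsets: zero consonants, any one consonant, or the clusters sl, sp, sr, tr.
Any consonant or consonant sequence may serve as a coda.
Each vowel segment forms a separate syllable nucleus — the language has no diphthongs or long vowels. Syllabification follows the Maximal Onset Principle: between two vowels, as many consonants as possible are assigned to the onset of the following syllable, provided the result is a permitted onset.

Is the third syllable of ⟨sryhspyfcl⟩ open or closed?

closed

Vowels present: y, y, c; each is a nucleus, giving 3 syllables.
V1 /y/ – V2 /y/: /hsp/ — longest licit onset from the right is /sp/, leaving /h/ as coda.
V2 /y/ – V3 /c/: just /f/ — single C goes to the following onset.
Putting it together: sryh.spy.fcl.
Syllable 3 is /fcl/ with coda /l/, so it is closed.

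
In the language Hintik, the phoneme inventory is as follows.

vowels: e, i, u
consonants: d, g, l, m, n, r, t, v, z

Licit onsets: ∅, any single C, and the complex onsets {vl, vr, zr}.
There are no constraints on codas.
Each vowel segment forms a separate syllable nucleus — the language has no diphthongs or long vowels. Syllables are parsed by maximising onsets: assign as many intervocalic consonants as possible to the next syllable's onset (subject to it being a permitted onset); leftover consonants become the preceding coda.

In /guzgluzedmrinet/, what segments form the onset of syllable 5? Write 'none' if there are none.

Vowels present: u, u, e, i, e; each is a nucleus, giving 5 syllables.
V1 /u/ – V2 /u/: /zgl/ splits as /zg/ + /l/ (/l/ is the longest suffix that is a licit onset).
V2 /u/ – V3 /e/: just /z/ — single C goes to the following onset.
V3 /e/ – V4 /i/: /dmr/ splits as /dm/ + /r/ (/r/ is the longest suffix that is a licit onset).
V4 /i/ – V5 /e/: /n/ → onset of the next syllable (single consonants are always licit onsets).
Syllabification: guzg.lu.zedm.ri.net.
Syllable 5 is /net/: onset /n/, nucleus /e/, coda /t/.

n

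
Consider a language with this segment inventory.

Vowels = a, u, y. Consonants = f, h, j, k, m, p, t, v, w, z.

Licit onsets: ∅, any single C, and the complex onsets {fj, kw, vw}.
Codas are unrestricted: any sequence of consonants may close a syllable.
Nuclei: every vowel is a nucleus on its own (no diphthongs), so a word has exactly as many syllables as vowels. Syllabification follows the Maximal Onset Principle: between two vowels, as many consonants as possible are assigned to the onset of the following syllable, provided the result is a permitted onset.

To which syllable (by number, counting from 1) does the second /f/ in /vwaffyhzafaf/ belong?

2

Vowels present: a, y, a, a; each is a nucleus, giving 4 syllables.
V1 /a/ – V2 /y/: /ff/ — longest licit onset from the right is /f/, leaving /f/ as coda.
V2 /y/ – V3 /a/: /hz/ — longest licit onset from the right is /z/, leaving /h/ as coda.
V3 /a/ – V4 /a/: just /f/ — single C goes to the following onset.
Result: vwaf.fyh.za.faf.
The second /f/ is in the onset of syllable 2 (/fyh/).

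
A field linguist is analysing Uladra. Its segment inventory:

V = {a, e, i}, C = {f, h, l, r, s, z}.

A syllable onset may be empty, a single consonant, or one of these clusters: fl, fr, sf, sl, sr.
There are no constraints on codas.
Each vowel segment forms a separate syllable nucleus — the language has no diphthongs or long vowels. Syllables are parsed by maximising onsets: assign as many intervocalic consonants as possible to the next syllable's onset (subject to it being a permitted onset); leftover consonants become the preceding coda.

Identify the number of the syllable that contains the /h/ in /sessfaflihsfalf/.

Vowels present: e, a, i, a; each is a nucleus, giving 4 syllables.
σ1/σ2 boundary: cluster /ssf/ — the longest permitted-onset suffix is /sf/; onset = /sf/, preceding coda = /s/.
σ2/σ3 boundary: /fl/ — entire cluster is a permitted onset → onset /fl/, coda ∅.
σ3/σ4 boundary: /hsf/; trying suffixes from longest down, /sf/ is the first permitted one, so coda /h/ | onset /sf/.
Putting it together: ses.sfa.flih.sfalf.
The /h/ is in the coda of syllable 3 (/flih/).

3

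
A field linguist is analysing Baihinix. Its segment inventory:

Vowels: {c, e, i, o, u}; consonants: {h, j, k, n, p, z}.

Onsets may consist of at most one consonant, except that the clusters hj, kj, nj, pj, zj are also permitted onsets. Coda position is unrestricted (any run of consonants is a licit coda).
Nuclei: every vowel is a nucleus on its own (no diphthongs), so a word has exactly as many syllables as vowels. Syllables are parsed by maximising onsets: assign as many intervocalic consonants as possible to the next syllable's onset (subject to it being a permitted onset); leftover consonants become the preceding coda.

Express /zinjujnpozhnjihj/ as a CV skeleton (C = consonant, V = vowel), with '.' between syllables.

The vowels are i, u, o, i — 4 nuclei, so 4 syllables.
σ1/σ2 boundary: /nj/ — entire cluster is a permitted onset → onset /nj/, coda ∅.
σ2/σ3 boundary: /jnp/ — longest licit onset from the right is /p/, leaving /jn/ as coda.
σ3/σ4 boundary: /zhnj/ splits as /zh/ + /nj/ (/nj/ is the longest suffix that is a licit onset).
Putting it together: zi.njujn.pozh.njihj.
Mapping each syllable to C/V: /zi/ → CV, /njujn/ → CCVCC, /pozh/ → CVCC, /njihj/ → CCVCC.

CV.CCVCC.CVCC.CCVCC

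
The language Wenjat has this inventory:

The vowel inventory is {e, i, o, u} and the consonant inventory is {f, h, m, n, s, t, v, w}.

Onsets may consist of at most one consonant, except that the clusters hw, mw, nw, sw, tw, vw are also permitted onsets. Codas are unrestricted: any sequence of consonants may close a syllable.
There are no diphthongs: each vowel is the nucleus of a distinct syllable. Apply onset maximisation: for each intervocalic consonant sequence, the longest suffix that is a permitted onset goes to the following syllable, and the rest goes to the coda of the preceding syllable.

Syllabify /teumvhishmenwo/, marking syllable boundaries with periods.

The vowels are e, u, i, e, o — 5 nuclei, so 5 syllables.
/e…u/ gap (V1→V2): hiatus — the boundary sits between the two vowels.
/u…i/ gap (V2→V3): /mvh/ splits as /mv/ + /h/ (/h/ is the longest suffix that is a licit onset).
/i…e/ gap (V3→V4): cluster /shm/ — the longest permitted-onset suffix is /m/; onset = /m/, preceding coda = /sh/.
/e…o/ gap (V4→V5): /nw/ — entire cluster is a permitted onset → onset /nw/, coda ∅.

te.umv.hish.me.nwo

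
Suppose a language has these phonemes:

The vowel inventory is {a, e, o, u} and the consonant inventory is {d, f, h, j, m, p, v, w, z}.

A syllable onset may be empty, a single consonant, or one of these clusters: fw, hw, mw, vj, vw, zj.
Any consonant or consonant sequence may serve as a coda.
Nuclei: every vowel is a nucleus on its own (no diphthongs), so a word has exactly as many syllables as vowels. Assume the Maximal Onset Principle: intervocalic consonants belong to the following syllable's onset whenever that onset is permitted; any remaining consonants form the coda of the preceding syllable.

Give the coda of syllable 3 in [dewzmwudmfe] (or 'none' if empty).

none

The vowels are e, u, e — 3 nuclei, so 3 syllables.
σ1/σ2 boundary: cluster /wzmw/ — the longest permitted-onset suffix is /mw/; onset = /mw/, preceding coda = /wz/.
σ2/σ3 boundary: cluster /dmf/ — the longest permitted-onset suffix is /f/; onset = /f/, preceding coda = /dm/.
Result: dewz.mwudm.fe.
Syllable 3 is /fe/: onset /f/, nucleus /e/, coda ∅.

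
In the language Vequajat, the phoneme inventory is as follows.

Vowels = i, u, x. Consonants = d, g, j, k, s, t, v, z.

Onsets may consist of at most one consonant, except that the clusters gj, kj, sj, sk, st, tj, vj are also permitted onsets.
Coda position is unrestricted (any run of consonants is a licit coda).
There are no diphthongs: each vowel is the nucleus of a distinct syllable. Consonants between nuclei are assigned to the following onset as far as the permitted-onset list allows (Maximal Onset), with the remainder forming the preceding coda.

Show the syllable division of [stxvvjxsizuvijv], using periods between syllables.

Nuclei (vowels): x, x, i, u, i → 5 syllables.
V1 /x/ – V2 /x/: /vvj/ — longest licit onset from the right is /vj/, leaving /v/ as coda.
V2 /x/ – V3 /i/: /s/ is a single consonant, so it becomes the next onset.
V3 /i/ – V4 /u/: just /z/ — single C goes to the following onset.
V4 /u/ – V5 /i/: just /v/ — single C goes to the following onset.

stxv.vjx.si.zu.vijv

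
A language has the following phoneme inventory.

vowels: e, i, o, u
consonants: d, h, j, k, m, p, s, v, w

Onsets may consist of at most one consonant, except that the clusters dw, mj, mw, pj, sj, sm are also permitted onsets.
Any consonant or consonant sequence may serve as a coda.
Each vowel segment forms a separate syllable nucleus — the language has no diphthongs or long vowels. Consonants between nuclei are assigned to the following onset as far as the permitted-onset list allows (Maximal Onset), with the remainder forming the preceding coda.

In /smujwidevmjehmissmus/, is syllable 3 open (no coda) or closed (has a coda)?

The vowels are u, i, e, e, i, u — 6 nuclei, so 6 syllables.
Between /u/ (V1) and /i/ (V2): /jw/ splits as /j/ + /w/ (/w/ is the longest suffix that is a licit onset).
Between /i/ (V2) and /e/ (V3): /d/ → onset of the next syllable (single consonants are always licit onsets).
Between /e/ (V3) and /e/ (V4): /vmj/; trying suffixes from longest down, /mj/ is the first permitted one, so coda /v/ | onset /mj/.
Between /e/ (V4) and /i/ (V5): /hm/; trying suffixes from longest down, /m/ is the first permitted one, so coda /h/ | onset /m/.
Between /i/ (V5) and /u/ (V6): /ssm/; trying suffixes from longest down, /sm/ is the first permitted one, so coda /s/ | onset /sm/.
Syllabification: smuj.wi.dev.mjeh.mis.smus.
Syllable 3 is /dev/ with coda /v/, so it is closed.

closed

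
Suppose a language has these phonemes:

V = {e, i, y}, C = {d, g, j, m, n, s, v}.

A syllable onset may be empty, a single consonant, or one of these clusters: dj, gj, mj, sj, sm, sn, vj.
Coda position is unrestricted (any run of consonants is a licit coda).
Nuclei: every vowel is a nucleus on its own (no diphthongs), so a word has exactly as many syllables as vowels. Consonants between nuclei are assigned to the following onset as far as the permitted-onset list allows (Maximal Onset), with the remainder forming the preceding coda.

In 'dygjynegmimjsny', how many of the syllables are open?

3

The vowels are y, y, e, i, y — 5 nuclei, so 5 syllables.
σ1/σ2 boundary: /gj/ is a licit onset in full, so it all attaches to the next syllable.
σ2/σ3 boundary: /n/ is a single consonant, so it becomes the next onset.
σ3/σ4 boundary: cluster /gm/ — the longest permitted-onset suffix is /m/; onset = /m/, preceding coda = /g/.
σ4/σ5 boundary: /mjsn/ splits as /mj/ + /sn/ (/sn/ is the longest suffix that is a licit onset).
Result: dy.gjy.neg.mimj.sny.
Classifying each syllable: /dy/ (open), /gjy/ (open), /neg/ (closed), /mimj/ (closed), /sny/ (open).
Open syllables: 3.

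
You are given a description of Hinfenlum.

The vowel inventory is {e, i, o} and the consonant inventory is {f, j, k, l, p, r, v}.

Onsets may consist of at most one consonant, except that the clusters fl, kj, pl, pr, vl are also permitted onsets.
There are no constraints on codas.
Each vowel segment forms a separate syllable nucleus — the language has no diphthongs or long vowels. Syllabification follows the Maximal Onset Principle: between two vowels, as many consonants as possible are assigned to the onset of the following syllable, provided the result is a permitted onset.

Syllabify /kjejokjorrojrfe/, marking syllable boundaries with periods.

kje.jo.kjor.rojr.fe

Nuclei (vowels): e, o, o, o, e → 5 syllables.
Between /e/ (V1) and /o/ (V2): just /j/ — single C goes to the following onset.
Between /o/ (V2) and /o/ (V3): cluster /kj/ — /kj/ is itself a permitted onset, so the whole cluster goes right; preceding coda = ∅.
Between /o/ (V3) and /o/ (V4): /rr/ — longest licit onset from the right is /r/, leaving /r/ as coda.
Between /o/ (V4) and /e/ (V5): /jrf/; trying suffixes from longest down, /f/ is the first permitted one, so coda /jr/ | onset /f/.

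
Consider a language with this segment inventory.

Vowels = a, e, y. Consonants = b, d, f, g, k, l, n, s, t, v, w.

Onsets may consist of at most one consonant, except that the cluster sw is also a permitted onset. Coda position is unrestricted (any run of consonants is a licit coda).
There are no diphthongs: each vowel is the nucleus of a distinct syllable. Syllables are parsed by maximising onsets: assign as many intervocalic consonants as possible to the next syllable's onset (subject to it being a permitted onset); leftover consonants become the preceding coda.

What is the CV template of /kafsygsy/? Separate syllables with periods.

Vowels present: a, y, y; each is a nucleus, giving 3 syllables.
/a…y/ gap (V1→V2): cluster /fs/ — the longest permitted-onset suffix is /s/; onset = /s/, preceding coda = /f/.
/y…y/ gap (V2→V3): /gs/ splits as /g/ + /s/ (/s/ is the longest suffix that is a licit onset).
Syllabification: kaf.syg.sy.
Mapping each syllable to C/V: /kaf/ → CVC, /syg/ → CVC, /sy/ → CV.

CVC.CVC.CV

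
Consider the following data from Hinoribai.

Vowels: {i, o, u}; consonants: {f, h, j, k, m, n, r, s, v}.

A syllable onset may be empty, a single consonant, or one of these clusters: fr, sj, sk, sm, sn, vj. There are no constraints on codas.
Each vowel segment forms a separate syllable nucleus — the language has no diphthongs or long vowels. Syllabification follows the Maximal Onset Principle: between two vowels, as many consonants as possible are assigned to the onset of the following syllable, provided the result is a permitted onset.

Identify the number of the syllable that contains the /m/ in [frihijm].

2

Vowels present: i, i; each is a nucleus, giving 2 syllables.
σ1/σ2 boundary: /h/ → onset of the next syllable (single consonants are always licit onsets).
So the parse is fri.hijm.
The /m/ is in the coda of syllable 2 (/hijm/).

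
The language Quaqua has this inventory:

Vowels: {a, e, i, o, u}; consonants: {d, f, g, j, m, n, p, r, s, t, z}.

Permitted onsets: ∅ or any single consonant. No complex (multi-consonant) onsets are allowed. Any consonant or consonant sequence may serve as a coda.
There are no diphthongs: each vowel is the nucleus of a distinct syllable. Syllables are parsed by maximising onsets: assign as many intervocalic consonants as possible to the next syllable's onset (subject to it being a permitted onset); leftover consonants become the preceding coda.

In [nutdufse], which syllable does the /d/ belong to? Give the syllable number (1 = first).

2

The vowels are u, u, e — 3 nuclei, so 3 syllables.
V1 /u/ – V2 /u/: /td/; trying suffixes from longest down, /d/ is the first permitted one, so coda /t/ | onset /d/.
V2 /u/ – V3 /e/: /fs/; trying suffixes from longest down, /s/ is the first permitted one, so coda /f/ | onset /s/.
So the parse is nut.duf.se.
The /d/ is in the onset of syllable 2 (/duf/).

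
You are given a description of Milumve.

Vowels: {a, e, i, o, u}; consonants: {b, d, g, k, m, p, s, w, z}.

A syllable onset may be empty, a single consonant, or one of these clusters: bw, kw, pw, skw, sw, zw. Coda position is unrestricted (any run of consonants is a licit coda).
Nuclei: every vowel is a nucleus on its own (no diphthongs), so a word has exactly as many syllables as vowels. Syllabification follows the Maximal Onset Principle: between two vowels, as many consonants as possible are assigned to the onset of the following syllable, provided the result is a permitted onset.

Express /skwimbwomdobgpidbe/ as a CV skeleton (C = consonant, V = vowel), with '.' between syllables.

CCCVC.CCVC.CVCC.CVC.CV

The vowels are i, o, o, i, e — 5 nuclei, so 5 syllables.
Between /i/ (V1) and /o/ (V2): /mbw/; trying suffixes from longest down, /bw/ is the first permitted one, so coda /m/ | onset /bw/.
Between /o/ (V2) and /o/ (V3): /md/ splits as /m/ + /d/ (/d/ is the longest suffix that is a licit onset).
Between /o/ (V3) and /i/ (V4): /bgp/ splits as /bg/ + /p/ (/p/ is the longest suffix that is a licit onset).
Between /i/ (V4) and /e/ (V5): /db/ splits as /d/ + /b/ (/b/ is the longest suffix that is a licit onset).
So the parse is skwim.bwom.dobg.pid.be.
Mapping each syllable to C/V: /skwim/ → CCCVC, /bwom/ → CCVC, /dobg/ → CVCC, /pid/ → CVC, /be/ → CV.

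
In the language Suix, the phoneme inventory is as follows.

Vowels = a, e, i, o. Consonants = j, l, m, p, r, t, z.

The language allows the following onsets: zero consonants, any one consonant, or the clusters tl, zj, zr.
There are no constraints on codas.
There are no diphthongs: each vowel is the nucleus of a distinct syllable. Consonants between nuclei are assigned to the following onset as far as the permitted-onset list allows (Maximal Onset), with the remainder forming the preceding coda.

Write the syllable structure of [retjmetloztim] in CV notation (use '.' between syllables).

The vowels are e, e, o, i — 4 nuclei, so 4 syllables.
σ1/σ2 boundary: /tjm/ splits as /tj/ + /m/ (/m/ is the longest suffix that is a licit onset).
σ2/σ3 boundary: /tl/ is a licit onset in full, so it all attaches to the next syllable.
σ3/σ4 boundary: /zt/; trying suffixes from longest down, /t/ is the first permitted one, so coda /z/ | onset /t/.
So the parse is retj.me.tloz.tim.
Mapping each syllable to C/V: /retj/ → CVCC, /me/ → CV, /tloz/ → CCVC, /tim/ → CVC.

CVCC.CV.CCVC.CVC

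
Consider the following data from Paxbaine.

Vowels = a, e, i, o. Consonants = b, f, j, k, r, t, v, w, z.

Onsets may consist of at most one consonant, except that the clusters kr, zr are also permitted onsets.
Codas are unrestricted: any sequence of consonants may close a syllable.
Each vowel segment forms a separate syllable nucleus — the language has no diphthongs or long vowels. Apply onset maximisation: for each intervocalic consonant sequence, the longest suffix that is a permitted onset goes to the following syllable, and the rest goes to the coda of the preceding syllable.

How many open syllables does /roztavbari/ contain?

2

Nuclei (vowels): o, a, a, i → 4 syllables.
Between /o/ (V1) and /a/ (V2): /zt/; trying suffixes from longest down, /t/ is the first permitted one, so coda /z/ | onset /t/.
Between /a/ (V2) and /a/ (V3): /vb/ splits as /v/ + /b/ (/b/ is the longest suffix that is a licit onset).
Between /a/ (V3) and /i/ (V4): just /r/ — single C goes to the following onset.
Syllabification: roz.tav.ba.ri.
Classifying each syllable: /roz/ (closed), /tav/ (closed), /ba/ (open), /ri/ (open).
Open syllables: 2.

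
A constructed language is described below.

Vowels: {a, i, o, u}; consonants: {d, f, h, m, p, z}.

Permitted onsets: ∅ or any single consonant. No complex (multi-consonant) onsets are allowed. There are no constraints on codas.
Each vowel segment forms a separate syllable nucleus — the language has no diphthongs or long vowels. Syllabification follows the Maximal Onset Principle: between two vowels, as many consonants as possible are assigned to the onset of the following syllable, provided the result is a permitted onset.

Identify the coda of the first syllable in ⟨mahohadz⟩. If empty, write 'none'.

none

Nuclei (vowels): a, o, a → 3 syllables.
/a…o/ gap (V1→V2): /h/ is a single consonant, so it becomes the next onset.
/o…a/ gap (V2→V3): just /h/ — single C goes to the following onset.
So the parse is ma.ho.hadz.
Syllable 1 is /ma/: onset /m/, nucleus /a/, coda ∅.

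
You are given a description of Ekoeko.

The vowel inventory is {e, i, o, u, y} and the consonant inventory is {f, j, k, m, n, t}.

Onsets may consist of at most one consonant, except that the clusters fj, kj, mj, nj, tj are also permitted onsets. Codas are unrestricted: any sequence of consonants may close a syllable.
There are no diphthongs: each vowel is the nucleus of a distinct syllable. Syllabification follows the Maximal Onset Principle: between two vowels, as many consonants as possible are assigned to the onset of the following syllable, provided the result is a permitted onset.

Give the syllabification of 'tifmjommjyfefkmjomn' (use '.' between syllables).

tif.mjom.mjy.fefk.mjomn

Nuclei (vowels): i, o, y, e, o → 5 syllables.
σ1/σ2 boundary: cluster /fmj/ — the longest permitted-onset suffix is /mj/; onset = /mj/, preceding coda = /f/.
σ2/σ3 boundary: /mmj/ — longest licit onset from the right is /mj/, leaving /m/ as coda.
σ3/σ4 boundary: just /f/ — single C goes to the following onset.
σ4/σ5 boundary: /fkmj/ — longest licit onset from the right is /mj/, leaving /fk/ as coda.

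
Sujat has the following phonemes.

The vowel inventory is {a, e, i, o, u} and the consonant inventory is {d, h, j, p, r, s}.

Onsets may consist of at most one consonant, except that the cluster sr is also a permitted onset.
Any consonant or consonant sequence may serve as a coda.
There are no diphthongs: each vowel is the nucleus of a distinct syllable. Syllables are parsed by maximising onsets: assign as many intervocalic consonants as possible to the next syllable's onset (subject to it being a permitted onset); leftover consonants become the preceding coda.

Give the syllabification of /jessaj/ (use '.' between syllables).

The vowels are e, a — 2 nuclei, so 2 syllables.
/e…a/ gap (V1→V2): /ss/ — longest licit onset from the right is /s/, leaving /s/ as coda.

jes.saj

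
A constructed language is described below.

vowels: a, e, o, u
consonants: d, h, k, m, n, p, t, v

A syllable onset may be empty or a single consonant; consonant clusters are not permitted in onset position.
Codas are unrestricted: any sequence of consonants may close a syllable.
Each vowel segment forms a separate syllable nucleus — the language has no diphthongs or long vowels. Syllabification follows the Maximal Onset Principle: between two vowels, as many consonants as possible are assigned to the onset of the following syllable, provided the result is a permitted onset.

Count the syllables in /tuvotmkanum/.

4

Vowels present: u, o, a, u; each is a nucleus, giving 4 syllables.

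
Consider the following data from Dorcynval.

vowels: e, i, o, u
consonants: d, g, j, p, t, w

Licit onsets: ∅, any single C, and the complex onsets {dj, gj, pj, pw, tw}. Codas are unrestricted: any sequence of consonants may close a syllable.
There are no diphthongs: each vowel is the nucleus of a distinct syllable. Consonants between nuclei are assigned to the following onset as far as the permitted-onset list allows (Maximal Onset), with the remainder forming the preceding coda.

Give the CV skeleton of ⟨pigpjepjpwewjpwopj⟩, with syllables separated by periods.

The vowels are i, e, e, o — 4 nuclei, so 4 syllables.
Between /i/ (V1) and /e/ (V2): /gpj/ splits as /g/ + /pj/ (/pj/ is the longest suffix that is a licit onset).
Between /e/ (V2) and /e/ (V3): /pjpw/ — longest licit onset from the right is /pw/, leaving /pj/ as coda.
Between /e/ (V3) and /o/ (V4): /wjpw/; trying suffixes from longest down, /pw/ is the first permitted one, so coda /wj/ | onset /pw/.
So the parse is pig.pjepj.pwewj.pwopj.
Mapping each syllable to C/V: /pig/ → CVC, /pjepj/ → CCVCC, /pwewj/ → CCVCC, /pwopj/ → CCVCC.

CVC.CCVCC.CCVCC.CCVCC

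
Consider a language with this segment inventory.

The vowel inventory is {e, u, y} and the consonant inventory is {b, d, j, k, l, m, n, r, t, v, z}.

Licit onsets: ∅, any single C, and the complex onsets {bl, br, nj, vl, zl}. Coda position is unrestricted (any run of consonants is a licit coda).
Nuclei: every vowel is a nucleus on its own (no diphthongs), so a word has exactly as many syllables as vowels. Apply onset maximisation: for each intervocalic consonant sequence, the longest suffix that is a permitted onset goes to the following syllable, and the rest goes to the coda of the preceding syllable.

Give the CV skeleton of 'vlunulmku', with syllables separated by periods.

Nuclei (vowels): u, u, u → 3 syllables.
V1 /u/ – V2 /u/: /n/ → onset of the next syllable (single consonants are always licit onsets).
V2 /u/ – V3 /u/: /lmk/ splits as /lm/ + /k/ (/k/ is the longest suffix that is a licit onset).
Result: vlu.nulm.ku.
Mapping each syllable to C/V: /vlu/ → CCV, /nulm/ → CVCC, /ku/ → CV.

CCV.CVCC.CV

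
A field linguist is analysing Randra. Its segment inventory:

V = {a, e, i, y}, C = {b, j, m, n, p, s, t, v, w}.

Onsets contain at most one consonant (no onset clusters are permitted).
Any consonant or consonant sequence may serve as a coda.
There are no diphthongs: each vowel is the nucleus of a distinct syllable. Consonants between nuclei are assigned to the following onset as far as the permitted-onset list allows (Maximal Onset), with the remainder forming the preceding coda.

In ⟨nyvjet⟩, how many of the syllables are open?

0

The vowels are y, e — 2 nuclei, so 2 syllables.
Between /y/ (V1) and /e/ (V2): cluster /vj/ — the longest permitted-onset suffix is /j/; onset = /j/, preceding coda = /v/.
Putting it together: nyv.jet.
Classifying each syllable: /nyv/ (closed), /jet/ (closed).
Open syllables: 0.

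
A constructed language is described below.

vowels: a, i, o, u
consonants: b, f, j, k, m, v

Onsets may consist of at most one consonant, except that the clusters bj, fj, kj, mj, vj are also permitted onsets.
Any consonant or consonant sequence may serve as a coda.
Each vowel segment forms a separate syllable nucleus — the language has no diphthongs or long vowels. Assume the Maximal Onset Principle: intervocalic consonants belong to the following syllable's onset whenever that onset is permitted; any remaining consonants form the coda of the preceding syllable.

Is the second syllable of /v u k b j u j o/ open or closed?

Vowels present: u, u, o; each is a nucleus, giving 3 syllables.
V1 /u/ – V2 /u/: cluster /kbj/ — the longest permitted-onset suffix is /bj/; onset = /bj/, preceding coda = /k/.
V2 /u/ – V3 /o/: just /j/ — single C goes to the following onset.
Result: vuk.bju.jo.
Syllable 2 is /bju/; it ends in its nucleus with no coda, so it is open.

open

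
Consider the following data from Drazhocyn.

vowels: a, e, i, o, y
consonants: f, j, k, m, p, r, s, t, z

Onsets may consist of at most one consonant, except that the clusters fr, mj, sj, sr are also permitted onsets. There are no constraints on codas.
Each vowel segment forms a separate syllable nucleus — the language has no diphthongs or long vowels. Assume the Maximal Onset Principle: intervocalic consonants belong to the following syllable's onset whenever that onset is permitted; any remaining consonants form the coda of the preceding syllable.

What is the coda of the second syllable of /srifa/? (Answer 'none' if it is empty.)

none

Nuclei (vowels): i, a → 2 syllables.
/i…a/ gap (V1→V2): /f/ → onset of the next syllable (single consonants are always licit onsets).
Result: sri.fa.
Syllable 2 is /fa/: onset /f/, nucleus /a/, coda ∅.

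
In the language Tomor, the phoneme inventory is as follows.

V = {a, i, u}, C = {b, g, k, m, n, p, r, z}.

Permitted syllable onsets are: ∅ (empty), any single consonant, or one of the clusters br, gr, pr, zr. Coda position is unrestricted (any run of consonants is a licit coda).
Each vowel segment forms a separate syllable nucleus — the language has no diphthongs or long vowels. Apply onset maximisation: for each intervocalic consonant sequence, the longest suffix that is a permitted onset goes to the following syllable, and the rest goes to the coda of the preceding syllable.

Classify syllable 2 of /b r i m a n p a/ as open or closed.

closed

Vowels present: i, a, a; each is a nucleus, giving 3 syllables.
Between /i/ (V1) and /a/ (V2): /m/ is a single consonant, so it becomes the next onset.
Between /a/ (V2) and /a/ (V3): cluster /np/ — the longest permitted-onset suffix is /p/; onset = /p/, preceding coda = /n/.
So the parse is bri.man.pa.
Syllable 2 is /man/ with coda /n/, so it is closed.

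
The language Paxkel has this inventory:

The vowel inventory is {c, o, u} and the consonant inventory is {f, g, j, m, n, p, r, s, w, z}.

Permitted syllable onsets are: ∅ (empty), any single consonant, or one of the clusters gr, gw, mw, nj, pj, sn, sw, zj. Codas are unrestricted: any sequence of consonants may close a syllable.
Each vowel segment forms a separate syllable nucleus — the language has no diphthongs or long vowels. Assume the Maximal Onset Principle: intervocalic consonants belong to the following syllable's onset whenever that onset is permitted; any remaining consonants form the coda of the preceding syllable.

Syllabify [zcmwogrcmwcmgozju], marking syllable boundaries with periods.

Vowels present: c, o, c, c, o, u; each is a nucleus, giving 6 syllables.
σ1/σ2 boundary: /mw/ is a licit onset in full, so it all attaches to the next syllable.
σ2/σ3 boundary: /gr/ is a licit onset in full, so it all attaches to the next syllable.
σ3/σ4 boundary: /mw/ — entire cluster is a permitted onset → onset /mw/, coda ∅.
σ4/σ5 boundary: cluster /mg/ — the longest permitted-onset suffix is /g/; onset = /g/, preceding coda = /m/.
σ5/σ6 boundary: /zj/ — entire cluster is a permitted onset → onset /zj/, coda ∅.

zc.mwo.grc.mwcm.go.zju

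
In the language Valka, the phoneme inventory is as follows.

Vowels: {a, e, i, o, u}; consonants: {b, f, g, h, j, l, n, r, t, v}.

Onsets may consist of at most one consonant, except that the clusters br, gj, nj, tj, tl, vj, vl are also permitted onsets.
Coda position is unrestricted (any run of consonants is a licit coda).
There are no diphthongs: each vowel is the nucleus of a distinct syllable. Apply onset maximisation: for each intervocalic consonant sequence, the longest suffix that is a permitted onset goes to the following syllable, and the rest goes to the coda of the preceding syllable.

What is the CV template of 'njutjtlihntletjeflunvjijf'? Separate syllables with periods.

The vowels are u, i, e, e, u, i — 6 nuclei, so 6 syllables.
σ1/σ2 boundary: cluster /tjtl/ — the longest permitted-onset suffix is /tl/; onset = /tl/, preceding coda = /tj/.
σ2/σ3 boundary: /hntl/ — longest licit onset from the right is /tl/, leaving /hn/ as coda.
σ3/σ4 boundary: cluster /tj/ — /tj/ is itself a permitted onset, so the whole cluster goes right; preceding coda = ∅.
σ4/σ5 boundary: /fl/; trying suffixes from longest down, /l/ is the first permitted one, so coda /f/ | onset /l/.
σ5/σ6 boundary: /nvj/; trying suffixes from longest down, /vj/ is the first permitted one, so coda /n/ | onset /vj/.
Syllabification: njutj.tlihn.tle.tjef.lun.vjijf.
Mapping each syllable to C/V: /njutj/ → CCVCC, /tlihn/ → CCVCC, /tle/ → CCV, /tjef/ → CCVC, /lun/ → CVC, /vjijf/ → CCVCC.

CCVCC.CCVCC.CCV.CCVC.CVC.CCVCC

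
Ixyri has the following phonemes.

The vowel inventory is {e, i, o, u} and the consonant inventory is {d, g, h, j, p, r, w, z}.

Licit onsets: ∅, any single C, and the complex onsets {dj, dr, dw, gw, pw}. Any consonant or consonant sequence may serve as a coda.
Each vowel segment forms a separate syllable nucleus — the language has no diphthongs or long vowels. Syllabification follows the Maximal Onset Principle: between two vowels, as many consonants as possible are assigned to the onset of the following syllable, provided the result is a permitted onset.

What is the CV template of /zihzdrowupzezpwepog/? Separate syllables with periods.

The vowels are i, o, u, e, e, o — 6 nuclei, so 6 syllables.
σ1/σ2 boundary: /hzdr/ — longest licit onset from the right is /dr/, leaving /hz/ as coda.
σ2/σ3 boundary: /w/ is a single consonant, so it becomes the next onset.
σ3/σ4 boundary: /pz/ — longest licit onset from the right is /z/, leaving /p/ as coda.
σ4/σ5 boundary: /zpw/ — longest licit onset from the right is /pw/, leaving /z/ as coda.
σ5/σ6 boundary: /p/ is a single consonant, so it becomes the next onset.
So the parse is zihz.dro.wup.zez.pwe.pog.
Mapping each syllable to C/V: /zihz/ → CVCC, /dro/ → CCV, /wup/ → CVC, /zez/ → CVC, /pwe/ → CCV, /pog/ → CVC.

CVCC.CCV.CVC.CVC.CCV.CVC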